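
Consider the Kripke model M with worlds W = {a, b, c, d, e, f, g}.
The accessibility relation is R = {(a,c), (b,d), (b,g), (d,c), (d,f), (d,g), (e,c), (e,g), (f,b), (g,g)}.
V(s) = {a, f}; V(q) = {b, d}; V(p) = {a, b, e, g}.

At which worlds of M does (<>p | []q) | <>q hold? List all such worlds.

b, c, d, e, f, g

Let φ = (<>p | []q) | <>q. Evaluate φ at each world:
  a (successors {c}): φ is false.
  b (successors {d, g}): φ is true.
  c (successors ∅): φ is true.
  d (successors {c, f, g}): φ is true.
  e (successors {c, g}): φ is true.
  f (successors {b}): φ is true.
  g (successors {g}): φ is true.
For instance, at g:
  At g: <>p | []q is true, <>q is false, so (<>p | []q) | <>q is true.
    At g: <>p is true, []q is false, so <>p | []q is true.
      At g: <>p requires p at some successor in {g}.
        p holds at g, so <>p is true at g.
      At g: []q requires q at every successor {g}.
        q fails at g, so []q is false at g.
    At g: <>q requires q at some successor in {g}.
      At g: q is false.
    So <>q is false at g.
Satisfying worlds: {b, c, d, e, f, g}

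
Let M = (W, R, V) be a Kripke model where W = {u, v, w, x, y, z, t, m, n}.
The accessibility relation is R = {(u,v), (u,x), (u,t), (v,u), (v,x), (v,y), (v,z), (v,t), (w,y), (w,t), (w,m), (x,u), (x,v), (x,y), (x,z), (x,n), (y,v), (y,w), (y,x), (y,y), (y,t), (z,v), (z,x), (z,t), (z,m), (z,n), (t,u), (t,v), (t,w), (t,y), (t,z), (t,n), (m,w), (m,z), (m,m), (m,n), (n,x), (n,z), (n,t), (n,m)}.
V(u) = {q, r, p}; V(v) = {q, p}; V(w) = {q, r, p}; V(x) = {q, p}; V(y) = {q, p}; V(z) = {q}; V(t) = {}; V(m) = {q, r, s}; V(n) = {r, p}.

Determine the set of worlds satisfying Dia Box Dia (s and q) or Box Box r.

Let φ = Dia Box Dia (s and q) or Box Box r. Evaluate φ at each world:
  u (successors {v, x, t}): φ is false.
  v (successors {u, x, y, z, t}): φ is false.
  w (successors {y, t, m}): φ is true.
  x (successors {u, v, y, z, n}): φ is false.
  y (successors {v, w, x, y, t}): φ is false.
  z (successors {v, x, t, m, n}): φ is true.
  t (successors {u, v, w, y, z, n}): φ is false.
  m (successors {w, z, m, n}): φ is true.
  n (successors {x, z, t, m}): φ is true.
For instance, at v:
  At v: Dia Box Dia (s and q) is false, Box Box r is false, so Dia Box Dia (s and q) or Box Box r is false.
    At v: Dia Box Dia (s and q) requires Box Dia (s and q) at some successor in {u, x, y, z, t}.
      At u: Box Dia (s and q) is false.
      At x: Box Dia (s and q) is false.
      At y: Box Dia (s and q) is false.
      At z: Box Dia (s and q) is false.
      At t: Box Dia (s and q) is false.
    So Dia Box Dia (s and q) is false at v.
    At v: Box Box r requires Box r at every successor {u, x, y, z, t}.
      Box r fails at u, so Box Box r is false at v.
Satisfying worlds: {w, z, m, n}

w, z, m, n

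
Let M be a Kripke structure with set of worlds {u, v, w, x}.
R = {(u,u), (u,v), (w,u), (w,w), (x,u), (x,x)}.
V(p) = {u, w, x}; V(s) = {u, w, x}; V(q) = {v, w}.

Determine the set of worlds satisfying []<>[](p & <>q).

Recall that []ψ holds at a world iff ψ holds at every accessible world, and <>ψ holds iff ψ holds at some accessible world.
Let φ = []<>[](p & <>q). Evaluate φ at each world:
  u (successors {u, v}): φ is false.
  v (successors ∅): φ is true.
  w (successors {u, w}): φ is true.
  x (successors {u, x}): φ is false.
For instance, at x:
  At x: []<>[](p & <>q) requires <>[](p & <>q) at every successor {u, x}.
    <>[](p & <>q) fails at x, so []<>[](p & <>q) is false at x.
      At x: <>[](p & <>q) requires [](p & <>q) at some successor in {u, x}.
        At u: [](p & <>q) is false.
        At x: [](p & <>q) is false.
      So <>[](p & <>q) is false at x.
Satisfying worlds: {v, w}

v, w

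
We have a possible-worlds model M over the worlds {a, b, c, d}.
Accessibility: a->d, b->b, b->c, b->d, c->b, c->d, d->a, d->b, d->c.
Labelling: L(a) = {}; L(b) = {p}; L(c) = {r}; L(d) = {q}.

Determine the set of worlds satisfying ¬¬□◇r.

Let φ = ¬¬□◇r. Evaluate φ at each world:
  a (successors {d}): φ is true.
  b (successors {b, c, d}): φ is false.
  c (successors {b, d}): φ is true.
  d (successors {a, b, c}): φ is false.
For instance, at c:
  At c: ¬□◇r is false, so ¬¬□◇r is true.
    At c: □◇r is true, so ¬□◇r is false.
      At c: □◇r requires ◇r at every successor {b, d}.
        At b: ◇r is true.
        At d: ◇r is true.
      So □◇r is true at c.
Satisfying worlds: {a, c}

a, c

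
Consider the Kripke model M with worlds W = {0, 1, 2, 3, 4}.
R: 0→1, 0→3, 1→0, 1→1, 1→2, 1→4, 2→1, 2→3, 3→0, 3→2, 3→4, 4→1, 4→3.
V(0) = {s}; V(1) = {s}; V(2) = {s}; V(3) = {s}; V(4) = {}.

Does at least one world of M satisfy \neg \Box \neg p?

No

Recall that \Box ψ holds at a world iff ψ holds at every accessible world, and \Diamond ψ holds iff ψ holds at some accessible world.
Let φ = \neg \Box \neg p. Evaluate φ at each world:
  0 (successors {1, 3}): φ is false.
  1 (successors {0, 1, 2, 4}): φ is false.
  2 (successors {1, 3}): φ is false.
  3 (successors {0, 2, 4}): φ is false.
  4 (successors {1, 3}): φ is false.
For instance, at 3:
  At 3: \Box \neg p is true, so \neg \Box \neg p is false.
    At 3: \Box \neg p requires \neg p at every successor {0, 2, 4}.
      At 0: \neg p is true.
      At 2: \neg p is true.
      At 4: \neg p is true.
    So \Box \neg p is true at 3.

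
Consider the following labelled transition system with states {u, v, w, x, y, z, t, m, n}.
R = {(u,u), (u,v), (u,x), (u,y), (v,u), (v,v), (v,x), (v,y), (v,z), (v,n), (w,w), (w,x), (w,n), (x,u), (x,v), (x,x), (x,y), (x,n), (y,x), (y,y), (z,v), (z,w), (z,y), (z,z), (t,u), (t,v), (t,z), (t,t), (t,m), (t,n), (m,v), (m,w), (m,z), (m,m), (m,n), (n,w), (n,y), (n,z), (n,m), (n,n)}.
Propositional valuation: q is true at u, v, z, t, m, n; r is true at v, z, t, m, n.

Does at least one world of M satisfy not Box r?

Let φ = not Box r. Evaluate φ at each world:
  u (successors {u, v, x, y}): φ is true.
  v (successors {u, v, x, y, z, n}): φ is true.
  w (successors {w, x, n}): φ is true.
  x (successors {u, v, x, y, n}): φ is true.
  y (successors {x, y}): φ is true.
  z (successors {v, w, y, z}): φ is true.
  t (successors {u, v, z, t, m, n}): φ is true.
  m (successors {v, w, z, m, n}): φ is true.
  n (successors {w, y, z, m, n}): φ is true.
Detail at u (witness):
  At u: Box r is false, so not Box r is true.
    At u: Box r requires r at every successor {u, v, x, y}.
      r fails at u, so Box r is false at u.

Yes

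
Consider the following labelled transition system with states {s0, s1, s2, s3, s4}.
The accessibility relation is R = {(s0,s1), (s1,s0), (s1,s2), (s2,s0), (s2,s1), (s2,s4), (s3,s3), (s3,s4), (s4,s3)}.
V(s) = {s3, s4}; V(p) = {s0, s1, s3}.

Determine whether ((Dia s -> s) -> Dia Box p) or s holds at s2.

At s2: (Dia s -> s) -> Dia Box p is true, s is false, so ((Dia s -> s) -> Dia Box p) or s is true.
  At s2: Dia s -> s is false, Dia Box p is true, so (Dia s -> s) -> Dia Box p is true.
    At s2: Dia s is true, s is false, so Dia s -> s is false.
      At s2: Dia s requires s at some successor in {s0, s1, s4}.
        s holds at s4, so Dia s is true at s2.
    At s2: Dia Box p requires Box p at some successor in {s0, s1, s4}.
      Box p holds at s0, so Dia Box p is true at s2.

Yes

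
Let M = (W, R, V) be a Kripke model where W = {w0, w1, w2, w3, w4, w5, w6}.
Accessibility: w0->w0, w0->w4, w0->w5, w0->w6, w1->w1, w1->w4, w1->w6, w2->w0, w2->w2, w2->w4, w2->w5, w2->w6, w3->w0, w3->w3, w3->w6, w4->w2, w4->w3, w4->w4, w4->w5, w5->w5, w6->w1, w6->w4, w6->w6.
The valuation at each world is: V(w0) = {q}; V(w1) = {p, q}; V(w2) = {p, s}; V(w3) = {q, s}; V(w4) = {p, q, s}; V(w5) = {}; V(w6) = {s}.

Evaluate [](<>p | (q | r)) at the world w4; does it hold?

Recall that []ψ holds at a world iff ψ holds at every accessible world, and <>ψ holds iff ψ holds at some accessible world.
At w4: [](<>p | (q | r)) requires <>p | (q | r) at every successor {w2, w3, w4, w5}.
  <>p | (q | r) fails at w5, so [](<>p | (q | r)) is false at w4.
    At w5: <>p is false, q | r is false, so <>p | (q | r) is false.
      At w5: <>p requires p at some successor in {w5}.
        At w5: p is false.
      So <>p is false at w5.

No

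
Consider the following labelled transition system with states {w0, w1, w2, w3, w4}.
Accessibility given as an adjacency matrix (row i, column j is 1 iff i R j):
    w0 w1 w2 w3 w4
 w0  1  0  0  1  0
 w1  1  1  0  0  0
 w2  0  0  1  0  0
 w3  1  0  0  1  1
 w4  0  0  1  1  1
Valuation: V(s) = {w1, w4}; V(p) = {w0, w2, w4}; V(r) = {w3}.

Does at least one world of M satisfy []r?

Let φ = []r. Evaluate φ at each world:
  w0 (successors {w0, w3}): φ is false.
  w1 (successors {w0, w1}): φ is false.
  w2 (successors {w2}): φ is false.
  w3 (successors {w0, w3, w4}): φ is false.
  w4 (successors {w2, w3, w4}): φ is false.
For instance, at w4:
  At w4: []r requires r at every successor {w2, w3, w4}.
    r fails at w2, so []r is false at w4.

No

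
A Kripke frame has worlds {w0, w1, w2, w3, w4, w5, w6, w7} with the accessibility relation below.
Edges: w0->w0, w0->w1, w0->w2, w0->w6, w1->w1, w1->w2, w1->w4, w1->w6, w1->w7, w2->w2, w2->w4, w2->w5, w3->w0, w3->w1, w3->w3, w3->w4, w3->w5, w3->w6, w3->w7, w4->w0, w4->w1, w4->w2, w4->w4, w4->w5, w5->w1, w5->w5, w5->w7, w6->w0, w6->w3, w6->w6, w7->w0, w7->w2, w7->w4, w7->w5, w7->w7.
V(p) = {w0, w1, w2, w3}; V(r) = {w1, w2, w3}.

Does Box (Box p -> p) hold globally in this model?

Yes

Recall that Box ψ holds at a world iff ψ holds at every accessible world, and Dia ψ holds iff ψ holds at some accessible world.
Let φ = Box (Box p -> p). Evaluate φ at each world:
  w0 (successors {w0, w1, w2, w6}): φ is true.
  w1 (successors {w1, w2, w4, w6, w7}): φ is true.
  w2 (successors {w2, w4, w5}): φ is true.
  w3 (successors {w0, w1, w3, w4, w5, w6, w7}): φ is true.
  w4 (successors {w0, w1, w2, w4, w5}): φ is true.
  w5 (successors {w1, w5, w7}): φ is true.
  w6 (successors {w0, w3, w6}): φ is true.
  w7 (successors {w0, w2, w4, w5, w7}): φ is true.
For instance, at w6:
  At w6: Box (Box p -> p) requires Box p -> p at every successor {w0, w3, w6}.
      At w0: Box p is false, p is true, so Box p -> p is true.
      At w3: Box p is false, p is true, so Box p -> p is true.
      At w6: Box p is false, p is false, so Box p -> p is true.
  So Box (Box p -> p) is true at w6.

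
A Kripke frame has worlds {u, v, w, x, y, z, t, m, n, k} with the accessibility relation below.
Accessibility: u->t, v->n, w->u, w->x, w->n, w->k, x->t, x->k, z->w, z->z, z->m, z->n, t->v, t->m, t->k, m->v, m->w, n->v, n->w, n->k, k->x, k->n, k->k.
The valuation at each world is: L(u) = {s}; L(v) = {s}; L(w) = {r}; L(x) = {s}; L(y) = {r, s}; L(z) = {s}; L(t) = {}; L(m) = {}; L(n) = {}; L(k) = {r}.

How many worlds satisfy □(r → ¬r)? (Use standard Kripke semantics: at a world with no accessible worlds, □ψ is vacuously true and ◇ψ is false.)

3

Recall that □ψ holds at a world iff ψ holds at every accessible world, and ◇ψ holds iff ψ holds at some accessible world.
Let φ = □(r → ¬r). Evaluate φ at each world:
  u (successors {t}): φ is true.
  v (successors {n}): φ is true.
  w (successors {u, x, n, k}): φ is false.
  x (successors {t, k}): φ is false.
  y (successors ∅): φ is true.
  z (successors {w, z, m, n}): φ is false.
  t (successors {v, m, k}): φ is false.
  m (successors {v, w}): φ is false.
  n (successors {v, w, k}): φ is false.
  k (successors {x, n, k}): φ is false.
For instance, at v:
  At v: □(r → ¬r) requires r → ¬r at every successor {n}.
    At n: r → ¬r is true.
  So □(r → ¬r) is true at v.
Satisfying worlds: {u, v, y}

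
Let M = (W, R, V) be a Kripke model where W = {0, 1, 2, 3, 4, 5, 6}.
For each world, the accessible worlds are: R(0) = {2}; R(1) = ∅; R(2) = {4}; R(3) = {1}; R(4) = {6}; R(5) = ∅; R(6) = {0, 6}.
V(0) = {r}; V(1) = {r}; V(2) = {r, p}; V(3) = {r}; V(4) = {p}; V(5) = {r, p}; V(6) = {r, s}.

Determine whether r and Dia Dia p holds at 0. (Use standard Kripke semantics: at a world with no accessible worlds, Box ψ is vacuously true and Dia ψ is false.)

Recall that Dia ψ holds at a world iff ψ holds at some accessible world.
At 0: r is true, Dia Dia p is true, so r and Dia Dia p is true.
  At 0: Dia Dia p requires Dia p at some successor in {2}.
    Dia p holds at 2, so Dia Dia p is true at 0.
      At 2: Dia p requires p at some successor in {4}.
        p holds at 4, so Dia p is true at 2.

Yes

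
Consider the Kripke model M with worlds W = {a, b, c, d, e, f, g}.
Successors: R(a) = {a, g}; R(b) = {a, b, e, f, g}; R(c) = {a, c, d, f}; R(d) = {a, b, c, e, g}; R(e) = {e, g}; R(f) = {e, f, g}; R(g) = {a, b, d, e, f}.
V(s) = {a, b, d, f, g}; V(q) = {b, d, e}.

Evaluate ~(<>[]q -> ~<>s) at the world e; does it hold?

No

At e: <>[]q -> ~<>s is true, so ~(<>[]q -> ~<>s) is false.
  At e: <>[]q is false, ~<>s is false, so <>[]q -> ~<>s is true.
    At e: <>[]q requires []q at some successor in {e, g}.
      At e: []q is false.
      At g: []q is false.
    So <>[]q is false at e.
    At e: <>s is true, so ~<>s is false.
      At e: <>s requires s at some successor in {e, g}.
        s holds at g, so <>s is true at e.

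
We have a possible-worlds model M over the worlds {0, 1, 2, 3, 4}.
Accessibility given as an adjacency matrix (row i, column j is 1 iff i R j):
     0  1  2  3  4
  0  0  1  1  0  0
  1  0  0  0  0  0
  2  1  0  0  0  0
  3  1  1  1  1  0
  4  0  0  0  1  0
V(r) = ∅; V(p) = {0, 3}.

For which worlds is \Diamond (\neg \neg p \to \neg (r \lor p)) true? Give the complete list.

Let φ = \Diamond (\neg \neg p \to \neg (r \lor p)). Evaluate φ at each world:
  0 (successors {1, 2}): φ is true.
  1 (successors ∅): φ is false.
  2 (successors {0}): φ is false.
  3 (successors {0, 1, 2, 3}): φ is true.
  4 (successors {3}): φ is false.
For instance, at 0:
  At 0: \Diamond (\neg \neg p \to \neg (r \lor p)) requires \neg \neg p \to \neg (r \lor p) at some successor in {1, 2}.
    \neg \neg p \to \neg (r \lor p) holds at 1, so \Diamond (\neg \neg p \to \neg (r \lor p)) is true at 0.
Satisfying worlds: {0, 3}

0, 3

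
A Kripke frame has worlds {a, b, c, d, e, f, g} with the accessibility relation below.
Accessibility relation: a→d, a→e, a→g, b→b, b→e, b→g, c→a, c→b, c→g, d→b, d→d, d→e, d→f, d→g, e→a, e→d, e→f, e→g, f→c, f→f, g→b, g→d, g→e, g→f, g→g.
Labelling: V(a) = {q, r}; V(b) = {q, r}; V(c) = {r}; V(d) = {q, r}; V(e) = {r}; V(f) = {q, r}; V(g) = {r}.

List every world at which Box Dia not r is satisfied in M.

none

Recall that Box ψ holds at a world iff ψ holds at every accessible world, and Dia ψ holds iff ψ holds at some accessible world.
Let φ = Box Dia not r. Evaluate φ at each world:
  a (successors {d, e, g}): φ is false.
  b (successors {b, e, g}): φ is false.
  c (successors {a, b, g}): φ is false.
  d (successors {b, d, e, f, g}): φ is false.
  e (successors {a, d, f, g}): φ is false.
  f (successors {c, f}): φ is false.
  g (successors {b, d, e, f, g}): φ is false.
For instance, at a:
  At a: Box Dia not r requires Dia not r at every successor {d, e, g}.
    Dia not r fails at d, so Box Dia not r is false at a.
      At d: Dia not r requires not r at some successor in {b, d, e, f, g}.
        At b: not r is false.
        At d: not r is false.
        At e: not r is false.
        At f: not r is false.
        At g: not r is false.
      So Dia not r is false at d.
Satisfying worlds: none.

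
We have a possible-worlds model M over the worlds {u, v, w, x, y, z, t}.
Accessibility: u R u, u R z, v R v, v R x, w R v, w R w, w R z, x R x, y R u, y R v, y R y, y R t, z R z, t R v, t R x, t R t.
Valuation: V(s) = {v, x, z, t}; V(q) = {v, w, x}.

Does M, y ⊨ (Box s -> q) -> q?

At y: Box s -> q is true, q is false, so (Box s -> q) -> q is false.
  At y: Box s is false, q is false, so Box s -> q is true.
    At y: Box s requires s at every successor {u, v, y, t}.
      s fails at u, so Box s is false at y.

No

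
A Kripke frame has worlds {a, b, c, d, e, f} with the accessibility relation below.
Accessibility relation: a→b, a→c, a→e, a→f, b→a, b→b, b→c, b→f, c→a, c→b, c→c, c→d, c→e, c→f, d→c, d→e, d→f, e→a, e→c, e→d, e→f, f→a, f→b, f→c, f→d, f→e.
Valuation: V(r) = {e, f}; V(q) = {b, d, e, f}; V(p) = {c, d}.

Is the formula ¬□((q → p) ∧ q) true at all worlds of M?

Yes

Let φ = ¬□((q → p) ∧ q). Evaluate φ at each world:
  a (successors {b, c, e, f}): φ is true.
  b (successors {a, b, c, f}): φ is true.
  c (successors {a, b, c, d, e, f}): φ is true.
  d (successors {c, e, f}): φ is true.
  e (successors {a, c, d, f}): φ is true.
  f (successors {a, b, c, d, e}): φ is true.
For instance, at f:
  At f: □((q → p) ∧ q) is false, so ¬□((q → p) ∧ q) is true.
    At f: □((q → p) ∧ q) requires (q → p) ∧ q at every successor {a, b, c, d, e}.
      (q → p) ∧ q fails at a, so □((q → p) ∧ q) is false at f.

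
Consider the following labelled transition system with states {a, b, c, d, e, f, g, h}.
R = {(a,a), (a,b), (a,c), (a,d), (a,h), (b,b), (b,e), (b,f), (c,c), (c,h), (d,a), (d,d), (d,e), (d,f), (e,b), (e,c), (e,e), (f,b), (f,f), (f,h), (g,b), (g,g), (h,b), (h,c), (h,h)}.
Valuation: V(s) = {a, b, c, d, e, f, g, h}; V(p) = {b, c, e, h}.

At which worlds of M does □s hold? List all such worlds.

a, b, c, d, e, f, g, h

Let φ = □s. Evaluate φ at each world:
  a (successors {a, b, c, d, h}): φ is true.
  b (successors {b, e, f}): φ is true.
  c (successors {c, h}): φ is true.
  d (successors {a, d, e, f}): φ is true.
  e (successors {b, c, e}): φ is true.
  f (successors {b, f, h}): φ is true.
  g (successors {b, g}): φ is true.
  h (successors {b, c, h}): φ is true.
For instance, at d:
  At d: □s requires s at every successor {a, d, e, f}.
    At a: s is true.
    At d: s is true.
    At e: s is true.
    At f: s is true.
  So □s is true at d.
Satisfying worlds: {a, b, c, d, e, f, g, h}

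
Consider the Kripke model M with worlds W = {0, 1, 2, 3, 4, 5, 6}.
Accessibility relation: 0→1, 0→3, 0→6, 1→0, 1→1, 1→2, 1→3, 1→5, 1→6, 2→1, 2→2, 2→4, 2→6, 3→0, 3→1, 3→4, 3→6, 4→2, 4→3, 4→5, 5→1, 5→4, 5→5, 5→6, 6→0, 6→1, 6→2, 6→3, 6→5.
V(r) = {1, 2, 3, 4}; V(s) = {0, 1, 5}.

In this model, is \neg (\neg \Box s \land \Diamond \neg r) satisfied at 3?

No

At 3: \neg \Box s \land \Diamond \neg r is true, so \neg (\neg \Box s \land \Diamond \neg r) is false.
  At 3: \neg \Box s is true, \Diamond \neg r is true, so \neg \Box s \land \Diamond \neg r is true.
    At 3: \Box s is false, so \neg \Box s is true.
      At 3: \Box s requires s at every successor {0, 1, 4, 6}.
        s fails at 4, so \Box s is false at 3.
    At 3: \Diamond \neg r requires \neg r at some successor in {0, 1, 4, 6}.
      \neg r holds at 0, so \Diamond \neg r is true at 3.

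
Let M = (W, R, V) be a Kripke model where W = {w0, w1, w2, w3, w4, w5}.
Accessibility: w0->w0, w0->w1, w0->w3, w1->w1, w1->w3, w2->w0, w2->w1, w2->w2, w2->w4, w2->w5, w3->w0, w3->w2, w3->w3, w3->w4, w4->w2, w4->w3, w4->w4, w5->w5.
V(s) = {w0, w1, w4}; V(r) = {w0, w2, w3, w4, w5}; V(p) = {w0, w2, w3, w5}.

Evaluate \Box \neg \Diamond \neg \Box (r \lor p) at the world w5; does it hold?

At w5: \Box \neg \Diamond \neg \Box (r \lor p) requires \neg \Diamond \neg \Box (r \lor p) at every successor {w5}.
    At w5: \Diamond \neg \Box (r \lor p) is false, so \neg \Diamond \neg \Box (r \lor p) is true.
      At w5: \Diamond \neg \Box (r \lor p) requires \neg \Box (r \lor p) at some successor in {w5}.
        At w5: \neg \Box (r \lor p) is false.
      So \Diamond \neg \Box (r \lor p) is false at w5.
So \Box \neg \Diamond \neg \Box (r \lor p) is true at w5.

Yes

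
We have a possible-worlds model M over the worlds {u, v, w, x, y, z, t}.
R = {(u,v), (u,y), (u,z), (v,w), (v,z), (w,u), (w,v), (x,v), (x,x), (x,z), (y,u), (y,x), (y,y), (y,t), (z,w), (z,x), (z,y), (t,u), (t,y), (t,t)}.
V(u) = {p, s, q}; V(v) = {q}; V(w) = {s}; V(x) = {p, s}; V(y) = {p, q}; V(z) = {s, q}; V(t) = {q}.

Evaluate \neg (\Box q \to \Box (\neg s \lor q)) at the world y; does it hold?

No

At y: \Box q \to \Box (\neg s \lor q) is true, so \neg (\Box q \to \Box (\neg s \lor q)) is false.
  At y: \Box q is false, \Box (\neg s \lor q) is false, so \Box q \to \Box (\neg s \lor q) is true.
    At y: \Box q requires q at every successor {u, x, y, t}.
      q fails at x, so \Box q is false at y.
    At y: \Box (\neg s \lor q) requires \neg s \lor q at every successor {u, x, y, t}.
      \neg s \lor q fails at x, so \Box (\neg s \lor q) is false at y.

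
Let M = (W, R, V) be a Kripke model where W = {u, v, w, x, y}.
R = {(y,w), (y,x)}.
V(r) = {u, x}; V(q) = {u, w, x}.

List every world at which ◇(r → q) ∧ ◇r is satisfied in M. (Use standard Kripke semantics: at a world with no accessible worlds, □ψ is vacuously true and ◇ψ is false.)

y

Let φ = ◇(r → q) ∧ ◇r. Evaluate φ at each world:
  u (successors ∅): φ is false.
  v (successors ∅): φ is false.
  w (successors ∅): φ is false.
  x (successors ∅): φ is false.
  y (successors {w, x}): φ is true.
For instance, at y:
  At y: ◇(r → q) is true, ◇r is true, so ◇(r → q) ∧ ◇r is true.
    At y: ◇(r → q) requires r → q at some successor in {w, x}.
      r → q holds at w, so ◇(r → q) is true at y.
    At y: ◇r requires r at some successor in {w, x}.
      r holds at x, so ◇r is true at y.
Satisfying worlds: {y}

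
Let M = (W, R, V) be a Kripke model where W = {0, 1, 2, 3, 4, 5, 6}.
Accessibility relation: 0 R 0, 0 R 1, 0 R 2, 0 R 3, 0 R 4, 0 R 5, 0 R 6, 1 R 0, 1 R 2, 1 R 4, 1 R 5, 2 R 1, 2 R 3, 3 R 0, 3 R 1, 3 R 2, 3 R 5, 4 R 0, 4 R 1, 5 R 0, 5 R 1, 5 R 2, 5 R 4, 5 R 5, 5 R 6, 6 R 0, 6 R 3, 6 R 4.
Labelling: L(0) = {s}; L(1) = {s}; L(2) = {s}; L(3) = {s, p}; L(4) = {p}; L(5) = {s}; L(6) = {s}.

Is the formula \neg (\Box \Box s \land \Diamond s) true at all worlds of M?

Yes

Let φ = \neg (\Box \Box s \land \Diamond s). Evaluate φ at each world:
  0 (successors {0, 1, 2, 3, 4, 5, 6}): φ is true.
  1 (successors {0, 2, 4, 5}): φ is true.
  2 (successors {1, 3}): φ is true.
  3 (successors {0, 1, 2, 5}): φ is true.
  4 (successors {0, 1}): φ is true.
  5 (successors {0, 1, 2, 4, 5, 6}): φ is true.
  6 (successors {0, 3, 4}): φ is true.
For instance, at 0:
  At 0: \Box \Box s \land \Diamond s is false, so \neg (\Box \Box s \land \Diamond s) is true.
    At 0: \Box \Box s is false, \Diamond s is true, so \Box \Box s \land \Diamond s is false.
      At 0: \Box \Box s requires \Box s at every successor {0, 1, 2, 3, 4, 5, 6}.
        \Box s fails at 0, so \Box \Box s is false at 0.
      At 0: \Diamond s requires s at some successor in {0, 1, 2, 3, 4, 5, 6}.
        s holds at 0, so \Diamond s is true at 0.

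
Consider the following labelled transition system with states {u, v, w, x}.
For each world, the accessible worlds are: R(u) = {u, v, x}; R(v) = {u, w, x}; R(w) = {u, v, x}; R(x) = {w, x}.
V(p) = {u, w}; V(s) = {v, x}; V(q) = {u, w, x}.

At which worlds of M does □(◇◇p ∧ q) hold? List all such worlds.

v, x

Recall that □ψ holds at a world iff ψ holds at every accessible world, and ◇ψ holds iff ψ holds at some accessible world.
Let φ = □(◇◇p ∧ q). Evaluate φ at each world:
  u (successors {u, v, x}): φ is false.
  v (successors {u, w, x}): φ is true.
  w (successors {u, v, x}): φ is false.
  x (successors {w, x}): φ is true.
For instance, at v:
  At v: □(◇◇p ∧ q) requires ◇◇p ∧ q at every successor {u, w, x}.
      At u: ◇◇p is true, q is true, so ◇◇p ∧ q is true.
      At w: ◇◇p is true, q is true, so ◇◇p ∧ q is true.
      At x: ◇◇p is true, q is true, so ◇◇p ∧ q is true.
  So □(◇◇p ∧ q) is true at v.
Satisfying worlds: {v, x}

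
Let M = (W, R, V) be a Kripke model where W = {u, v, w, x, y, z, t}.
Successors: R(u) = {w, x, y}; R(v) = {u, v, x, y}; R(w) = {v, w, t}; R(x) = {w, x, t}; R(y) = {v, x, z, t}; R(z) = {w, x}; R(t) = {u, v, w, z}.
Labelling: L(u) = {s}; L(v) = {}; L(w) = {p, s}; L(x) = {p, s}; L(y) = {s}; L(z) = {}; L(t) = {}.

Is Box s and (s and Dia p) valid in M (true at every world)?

Let φ = Box s and (s and Dia p). Evaluate φ at each world:
  u (successors {w, x, y}): φ is true.
  v (successors {u, v, x, y}): φ is false.
  w (successors {v, w, t}): φ is false.
  x (successors {w, x, t}): φ is false.
  y (successors {v, x, z, t}): φ is false.
  z (successors {w, x}): φ is false.
  t (successors {u, v, w, z}): φ is false.
Detail at v (counterexample):
  At v: Box s is false, s and Dia p is false, so Box s and (s and Dia p) is false.
    At v: Box s requires s at every successor {u, v, x, y}.
      s fails at v, so Box s is false at v.
    At v: s is false, Dia p is true, so s and Dia p is false.
      At v: Dia p requires p at some successor in {u, v, x, y}.
        p holds at x, so Dia p is true at v.

No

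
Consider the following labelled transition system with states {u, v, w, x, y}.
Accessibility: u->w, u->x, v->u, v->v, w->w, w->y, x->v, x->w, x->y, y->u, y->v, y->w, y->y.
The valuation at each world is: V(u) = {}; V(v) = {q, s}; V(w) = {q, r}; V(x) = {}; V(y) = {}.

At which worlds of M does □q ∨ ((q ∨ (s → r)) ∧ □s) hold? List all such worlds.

Let φ = □q ∨ ((q ∨ (s → r)) ∧ □s). Evaluate φ at each world:
  u (successors {w, x}): φ is false.
  v (successors {u, v}): φ is false.
  w (successors {w, y}): φ is false.
  x (successors {v, w, y}): φ is false.
  y (successors {u, v, w, y}): φ is false.
For instance, at u:
  At u: □q is false, (q ∨ (s → r)) ∧ □s is false, so □q ∨ ((q ∨ (s → r)) ∧ □s) is false.
    At u: □q requires q at every successor {w, x}.
      q fails at x, so □q is false at u.
    At u: q ∨ (s → r) is true, □s is false, so (q ∨ (s → r)) ∧ □s is false.
      At u: □s requires s at every successor {w, x}.
        s fails at w, so □s is false at u.
Satisfying worlds: none.

none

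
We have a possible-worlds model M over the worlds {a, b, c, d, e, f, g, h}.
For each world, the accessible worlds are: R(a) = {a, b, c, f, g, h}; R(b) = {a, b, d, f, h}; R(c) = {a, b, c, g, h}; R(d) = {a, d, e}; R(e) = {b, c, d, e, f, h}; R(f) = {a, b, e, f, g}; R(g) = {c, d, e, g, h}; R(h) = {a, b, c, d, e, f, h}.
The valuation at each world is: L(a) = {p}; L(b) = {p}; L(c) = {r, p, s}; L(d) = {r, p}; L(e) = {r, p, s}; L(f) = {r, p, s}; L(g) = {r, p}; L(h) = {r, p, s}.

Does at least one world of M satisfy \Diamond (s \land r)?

Yes

Recall that \Diamond ψ holds at a world iff ψ holds at some accessible world.
Let φ = \Diamond (s \land r). Evaluate φ at each world:
  a (successors {a, b, c, f, g, h}): φ is true.
  b (successors {a, b, d, f, h}): φ is true.
  c (successors {a, b, c, g, h}): φ is true.
  d (successors {a, d, e}): φ is true.
  e (successors {b, c, d, e, f, h}): φ is true.
  f (successors {a, b, e, f, g}): φ is true.
  g (successors {c, d, e, g, h}): φ is true.
  h (successors {a, b, c, d, e, f, h}): φ is true.
Detail at a (witness):
  At a: \Diamond (s \land r) requires s \land r at some successor in {a, b, c, f, g, h}.
    s \land r holds at c, so \Diamond (s \land r) is true at a.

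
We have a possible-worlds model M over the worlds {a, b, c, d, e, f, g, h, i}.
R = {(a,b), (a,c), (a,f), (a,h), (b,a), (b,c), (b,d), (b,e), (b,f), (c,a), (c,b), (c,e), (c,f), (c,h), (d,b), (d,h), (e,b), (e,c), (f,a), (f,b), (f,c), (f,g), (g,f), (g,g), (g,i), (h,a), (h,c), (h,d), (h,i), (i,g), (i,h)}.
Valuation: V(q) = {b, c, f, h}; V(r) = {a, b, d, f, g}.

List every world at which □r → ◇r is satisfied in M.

Let φ = □r → ◇r. Evaluate φ at each world:
  a (successors {b, c, f, h}): φ is true.
  b (successors {a, c, d, e, f}): φ is true.
  c (successors {a, b, e, f, h}): φ is true.
  d (successors {b, h}): φ is true.
  e (successors {b, c}): φ is true.
  f (successors {a, b, c, g}): φ is true.
  g (successors {f, g, i}): φ is true.
  h (successors {a, c, d, i}): φ is true.
  i (successors {g, h}): φ is true.
For instance, at e:
  At e: □r is false, ◇r is true, so □r → ◇r is true.
    At e: □r requires r at every successor {b, c}.
      r fails at c, so □r is false at e.
    At e: ◇r requires r at some successor in {b, c}.
      r holds at b, so ◇r is true at e.
Satisfying worlds: {a, b, c, d, e, f, g, h, i}

a, b, c, d, e, f, g, h, i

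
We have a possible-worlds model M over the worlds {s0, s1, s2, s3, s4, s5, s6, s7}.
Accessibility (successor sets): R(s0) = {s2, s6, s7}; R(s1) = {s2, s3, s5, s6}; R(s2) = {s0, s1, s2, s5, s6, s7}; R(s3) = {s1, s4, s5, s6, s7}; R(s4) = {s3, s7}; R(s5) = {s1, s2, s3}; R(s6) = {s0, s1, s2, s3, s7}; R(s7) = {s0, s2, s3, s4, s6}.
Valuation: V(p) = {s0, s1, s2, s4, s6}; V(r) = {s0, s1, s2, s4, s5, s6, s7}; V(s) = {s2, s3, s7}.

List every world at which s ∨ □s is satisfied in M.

s2, s3, s4, s7

Let φ = s ∨ □s. Evaluate φ at each world:
  s0 (successors {s2, s6, s7}): φ is false.
  s1 (successors {s2, s3, s5, s6}): φ is false.
  s2 (successors {s0, s1, s2, s5, s6, s7}): φ is true.
  s3 (successors {s1, s4, s5, s6, s7}): φ is true.
  s4 (successors {s3, s7}): φ is true.
  s5 (successors {s1, s2, s3}): φ is false.
  s6 (successors {s0, s1, s2, s3, s7}): φ is false.
  s7 (successors {s0, s2, s3, s4, s6}): φ is true.
For instance, at s4:
  At s4: s is false, □s is true, so s ∨ □s is true.
    At s4: □s requires s at every successor {s3, s7}.
      At s3: s is true.
      At s7: s is true.
    So □s is true at s4.
Satisfying worlds: {s2, s3, s4, s7}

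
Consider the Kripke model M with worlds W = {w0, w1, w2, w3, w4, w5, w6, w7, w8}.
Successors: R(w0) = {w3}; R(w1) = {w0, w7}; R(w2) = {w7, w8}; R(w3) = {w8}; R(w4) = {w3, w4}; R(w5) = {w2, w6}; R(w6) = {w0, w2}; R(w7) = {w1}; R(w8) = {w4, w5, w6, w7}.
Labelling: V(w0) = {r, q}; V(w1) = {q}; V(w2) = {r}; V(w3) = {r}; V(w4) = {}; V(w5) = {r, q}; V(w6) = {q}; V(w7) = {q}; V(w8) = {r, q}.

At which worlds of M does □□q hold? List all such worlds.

w0, w7

Let φ = □□q. Evaluate φ at each world:
  w0 (successors {w3}): φ is true.
  w1 (successors {w0, w7}): φ is false.
  w2 (successors {w7, w8}): φ is false.
  w3 (successors {w8}): φ is false.
  w4 (successors {w3, w4}): φ is false.
  w5 (successors {w2, w6}): φ is false.
  w6 (successors {w0, w2}): φ is false.
  w7 (successors {w1}): φ is true.
  w8 (successors {w4, w5, w6, w7}): φ is false.
For instance, at w2:
  At w2: □□q requires □q at every successor {w7, w8}.
    □q fails at w8, so □□q is false at w2.
      At w8: □q requires q at every successor {w4, w5, w6, w7}.
        q fails at w4, so □q is false at w8.
Satisfying worlds: {w0, w7}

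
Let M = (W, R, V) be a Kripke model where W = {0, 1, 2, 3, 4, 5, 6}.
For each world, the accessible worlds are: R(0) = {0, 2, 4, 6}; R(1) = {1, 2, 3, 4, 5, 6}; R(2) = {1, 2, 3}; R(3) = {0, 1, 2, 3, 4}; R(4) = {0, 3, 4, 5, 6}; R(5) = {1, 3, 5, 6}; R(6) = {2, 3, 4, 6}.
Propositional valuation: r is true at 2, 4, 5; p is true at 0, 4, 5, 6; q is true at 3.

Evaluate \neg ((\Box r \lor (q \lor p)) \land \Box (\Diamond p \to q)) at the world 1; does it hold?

Yes

At 1: (\Box r \lor (q \lor p)) \land \Box (\Diamond p \to q) is false, so \neg ((\Box r \lor (q \lor p)) \land \Box (\Diamond p \to q)) is true.
  At 1: \Box r \lor (q \lor p) is false, \Box (\Diamond p \to q) is false, so (\Box r \lor (q \lor p)) \land \Box (\Diamond p \to q) is false.
    At 1: \Box r is false, q \lor p is false, so \Box r \lor (q \lor p) is false.
      At 1: \Box r requires r at every successor {1, 2, 3, 4, 5, 6}.
        r fails at 1, so \Box r is false at 1.
    At 1: \Box (\Diamond p \to q) requires \Diamond p \to q at every successor {1, 2, 3, 4, 5, 6}.
      \Diamond p \to q fails at 1, so \Box (\Diamond p \to q) is false at 1.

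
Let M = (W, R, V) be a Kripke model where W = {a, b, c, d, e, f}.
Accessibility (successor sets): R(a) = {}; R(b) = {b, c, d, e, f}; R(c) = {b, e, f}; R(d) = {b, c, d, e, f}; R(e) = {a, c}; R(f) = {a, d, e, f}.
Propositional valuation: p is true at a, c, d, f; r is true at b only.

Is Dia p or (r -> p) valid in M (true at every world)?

Yes

Recall that Dia ψ holds at a world iff ψ holds at some accessible world.
Let φ = Dia p or (r -> p). Evaluate φ at each world:
  a (successors ∅): φ is true.
  b (successors {b, c, d, e, f}): φ is true.
  c (successors {b, e, f}): φ is true.
  d (successors {b, c, d, e, f}): φ is true.
  e (successors {a, c}): φ is true.
  f (successors {a, d, e, f}): φ is true.
For instance, at d:
  At d: Dia p is true, r -> p is true, so Dia p or (r -> p) is true.
    At d: Dia p requires p at some successor in {b, c, d, e, f}.
      p holds at c, so Dia p is true at d.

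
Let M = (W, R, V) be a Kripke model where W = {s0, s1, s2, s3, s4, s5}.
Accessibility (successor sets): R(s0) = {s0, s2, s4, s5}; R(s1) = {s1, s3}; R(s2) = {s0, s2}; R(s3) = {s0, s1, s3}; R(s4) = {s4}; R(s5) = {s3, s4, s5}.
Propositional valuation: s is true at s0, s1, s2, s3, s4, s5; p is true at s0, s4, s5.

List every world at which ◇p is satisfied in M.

Let φ = ◇p. Evaluate φ at each world:
  s0 (successors {s0, s2, s4, s5}): φ is true.
  s1 (successors {s1, s3}): φ is false.
  s2 (successors {s0, s2}): φ is true.
  s3 (successors {s0, s1, s3}): φ is true.
  s4 (successors {s4}): φ is true.
  s5 (successors {s3, s4, s5}): φ is true.
For instance, at s5:
  At s5: ◇p requires p at some successor in {s3, s4, s5}.
    p holds at s4, so ◇p is true at s5.
Satisfying worlds: {s0, s2, s3, s4, s5}

s0, s2, s3, s4, s5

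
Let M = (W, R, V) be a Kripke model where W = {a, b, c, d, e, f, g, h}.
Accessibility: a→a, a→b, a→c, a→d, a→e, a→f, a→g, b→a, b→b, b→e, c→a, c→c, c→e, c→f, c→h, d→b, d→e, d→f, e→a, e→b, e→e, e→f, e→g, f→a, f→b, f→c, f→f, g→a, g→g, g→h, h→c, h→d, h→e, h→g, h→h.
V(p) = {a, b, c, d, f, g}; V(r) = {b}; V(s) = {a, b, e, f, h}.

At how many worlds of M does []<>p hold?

8

Let φ = []<>p. Evaluate φ at each world:
  a (successors {a, b, c, d, e, f, g}): φ is true.
  b (successors {a, b, e}): φ is true.
  c (successors {a, c, e, f, h}): φ is true.
  d (successors {b, e, f}): φ is true.
  e (successors {a, b, e, f, g}): φ is true.
  f (successors {a, b, c, f}): φ is true.
  g (successors {a, g, h}): φ is true.
  h (successors {c, d, e, g, h}): φ is true.
For instance, at c:
  At c: []<>p requires <>p at every successor {a, c, e, f, h}.
    At a: <>p is true.
    At c: <>p is true.
    At e: <>p is true.
    At f: <>p is true.
    At h: <>p is true.
  So []<>p is true at c.
Satisfying worlds: {a, b, c, d, e, f, g, h}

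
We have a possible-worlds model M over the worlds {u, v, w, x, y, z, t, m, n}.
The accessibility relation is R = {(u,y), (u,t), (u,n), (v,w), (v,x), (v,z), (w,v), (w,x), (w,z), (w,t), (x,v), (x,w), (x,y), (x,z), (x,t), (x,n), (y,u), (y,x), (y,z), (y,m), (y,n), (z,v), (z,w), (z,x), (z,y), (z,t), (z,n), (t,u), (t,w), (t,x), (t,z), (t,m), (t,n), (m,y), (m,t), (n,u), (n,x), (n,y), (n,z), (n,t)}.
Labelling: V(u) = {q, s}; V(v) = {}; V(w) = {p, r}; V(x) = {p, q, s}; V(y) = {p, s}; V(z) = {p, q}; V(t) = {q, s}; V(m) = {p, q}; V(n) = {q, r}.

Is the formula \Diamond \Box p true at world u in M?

At u: \Diamond \Box p requires \Box p at some successor in {y, t, n}.
  At y: \Box p is false.
  At t: \Box p is false.
  At n: \Box p is false.
So \Diamond \Box p is false at u.

No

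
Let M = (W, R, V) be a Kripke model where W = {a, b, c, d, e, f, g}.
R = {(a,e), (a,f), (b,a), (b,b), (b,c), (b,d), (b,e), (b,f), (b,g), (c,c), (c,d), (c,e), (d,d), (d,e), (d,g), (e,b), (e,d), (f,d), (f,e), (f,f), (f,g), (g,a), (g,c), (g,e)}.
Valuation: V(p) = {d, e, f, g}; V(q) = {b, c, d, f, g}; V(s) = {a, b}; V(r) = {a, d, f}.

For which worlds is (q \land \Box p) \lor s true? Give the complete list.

a, b, d, f

Let φ = (q \land \Box p) \lor s. Evaluate φ at each world:
  a (successors {e, f}): φ is true.
  b (successors {a, b, c, d, e, f, g}): φ is true.
  c (successors {c, d, e}): φ is false.
  d (successors {d, e, g}): φ is true.
  e (successors {b, d}): φ is false.
  f (successors {d, e, f, g}): φ is true.
  g (successors {a, c, e}): φ is false.
For instance, at b:
  At b: q \land \Box p is false, s is true, so (q \land \Box p) \lor s is true.
    At b: q is true, \Box p is false, so q \land \Box p is false.
      At b: \Box p requires p at every successor {a, b, c, d, e, f, g}.
        p fails at a, so \Box p is false at b.
Satisfying worlds: {a, b, d, f}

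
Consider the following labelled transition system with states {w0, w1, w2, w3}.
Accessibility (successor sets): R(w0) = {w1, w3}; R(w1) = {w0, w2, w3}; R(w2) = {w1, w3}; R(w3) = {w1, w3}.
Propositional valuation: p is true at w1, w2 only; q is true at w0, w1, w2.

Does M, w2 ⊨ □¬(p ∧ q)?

No

At w2: □¬(p ∧ q) requires ¬(p ∧ q) at every successor {w1, w3}.
  ¬(p ∧ q) fails at w1, so □¬(p ∧ q) is false at w2.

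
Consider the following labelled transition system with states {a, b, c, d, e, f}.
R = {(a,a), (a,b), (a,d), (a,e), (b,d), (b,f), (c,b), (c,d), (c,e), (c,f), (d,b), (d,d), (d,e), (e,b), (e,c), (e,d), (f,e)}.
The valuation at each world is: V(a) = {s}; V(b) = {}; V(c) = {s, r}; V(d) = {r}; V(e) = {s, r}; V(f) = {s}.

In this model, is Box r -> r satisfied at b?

Yes

At b: Box r is false, r is false, so Box r -> r is true.
  At b: Box r requires r at every successor {d, f}.
    r fails at f, so Box r is false at b.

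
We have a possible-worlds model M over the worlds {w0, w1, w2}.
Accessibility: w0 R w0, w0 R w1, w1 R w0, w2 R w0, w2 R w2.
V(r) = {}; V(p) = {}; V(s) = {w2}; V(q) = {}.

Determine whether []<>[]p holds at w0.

No

Recall that []ψ holds at a world iff ψ holds at every accessible world, and <>ψ holds iff ψ holds at some accessible world.
At w0: []<>[]p requires <>[]p at every successor {w0, w1}.
  <>[]p fails at w0, so []<>[]p is false at w0.
    At w0: <>[]p requires []p at some successor in {w0, w1}.
      At w0: []p is false.
      At w1: []p is false.
    So <>[]p is false at w0.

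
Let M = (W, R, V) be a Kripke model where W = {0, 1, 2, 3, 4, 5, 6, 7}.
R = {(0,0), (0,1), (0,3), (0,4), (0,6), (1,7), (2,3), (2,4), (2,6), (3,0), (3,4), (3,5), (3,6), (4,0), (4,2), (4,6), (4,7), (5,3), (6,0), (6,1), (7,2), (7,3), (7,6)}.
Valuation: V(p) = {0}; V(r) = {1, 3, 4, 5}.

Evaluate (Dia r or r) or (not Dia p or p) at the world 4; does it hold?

Yes

At 4: Dia r or r is true, not Dia p or p is false, so (Dia r or r) or (not Dia p or p) is true.
  At 4: Dia r is false, r is true, so Dia r or r is true.
    At 4: Dia r requires r at some successor in {0, 2, 6, 7}.
      At 0: r is false.
      At 2: r is false.
      At 6: r is false.
      At 7: r is false.
    So Dia r is false at 4.
  At 4: not Dia p is false, p is false, so not Dia p or p is false.
    At 4: Dia p is true, so not Dia p is false.
      At 4: Dia p requires p at some successor in {0, 2, 6, 7}.
        p holds at 0, so Dia p is true at 4.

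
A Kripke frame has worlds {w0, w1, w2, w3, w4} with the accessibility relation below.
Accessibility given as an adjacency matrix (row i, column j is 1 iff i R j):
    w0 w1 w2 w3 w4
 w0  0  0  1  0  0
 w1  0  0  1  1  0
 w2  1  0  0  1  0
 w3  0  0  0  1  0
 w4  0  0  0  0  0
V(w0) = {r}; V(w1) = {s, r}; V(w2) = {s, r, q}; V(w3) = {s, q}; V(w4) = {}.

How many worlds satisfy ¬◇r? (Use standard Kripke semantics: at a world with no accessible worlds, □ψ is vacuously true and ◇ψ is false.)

2

Recall that ◇ψ holds at a world iff ψ holds at some accessible world.
Let φ = ¬◇r. Evaluate φ at each world:
  w0 (successors {w2}): φ is false.
  w1 (successors {w2, w3}): φ is false.
  w2 (successors {w0, w3}): φ is false.
  w3 (successors {w3}): φ is true.
  w4 (successors ∅): φ is true.
For instance, at w2:
  At w2: ◇r is true, so ¬◇r is false.
    At w2: ◇r requires r at some successor in {w0, w3}.
      r holds at w0, so ◇r is true at w2.
Satisfying worlds: {w3, w4}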